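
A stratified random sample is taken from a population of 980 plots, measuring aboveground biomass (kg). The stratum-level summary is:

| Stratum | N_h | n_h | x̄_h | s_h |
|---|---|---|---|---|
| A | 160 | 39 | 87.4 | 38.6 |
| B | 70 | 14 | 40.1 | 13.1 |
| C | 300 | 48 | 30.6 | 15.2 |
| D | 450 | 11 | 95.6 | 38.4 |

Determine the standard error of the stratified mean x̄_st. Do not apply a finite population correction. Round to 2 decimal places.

V̂(x̄_st) = Σ W_h² s_h²/n_h, with W_h = N_h/N and N = 980:
  stratum A: (160/980)²·38.6²/39 = 1.01835
  stratum B: (70/980)²·13.1²/14 = 0.0625401
  stratum C: (300/980)²·15.2²/48 = 0.451062
  stratum D: (450/980)²·38.4²/11 = 28.2646
V̂(x̄_st) = 29.7965
SE(x̄_st) = √29.7965 = 5.45862

SE(x̄_st) ≈ 5.46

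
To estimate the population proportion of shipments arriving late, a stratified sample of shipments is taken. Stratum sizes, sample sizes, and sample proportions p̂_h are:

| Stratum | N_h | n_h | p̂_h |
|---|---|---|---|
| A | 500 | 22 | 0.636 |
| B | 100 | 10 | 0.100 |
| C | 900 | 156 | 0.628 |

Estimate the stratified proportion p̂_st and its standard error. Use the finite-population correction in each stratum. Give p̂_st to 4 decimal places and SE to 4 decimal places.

N = 1500; stratum weights W_h = N_h/N.
p̂_st = Σ W_h p̂_h = (500·0.636 + 100·0.100 + 900·0.628)/1500 = 0.59547
V̂(p̂_st) = Σ W_h² (1 − n_h/N_h) p̂_h(1−p̂_h)/(n_h−1):
  stratum A: (500/1500)²·(1 − 22/500)·0.636·0.364/21 = 0.00117099
  stratum B: (100/1500)²·(1 − 10/100)·0.100·0.900/9 = 4e-05
  stratum C: (900/1500)²·(1 − 156/900)·0.628·0.372/155 = 0.000448543
V̂(p̂_st) = 0.00165954; SE = √V̂ = 0.0407374

p̂_st ≈ 0.5955, SE ≈ 0.0407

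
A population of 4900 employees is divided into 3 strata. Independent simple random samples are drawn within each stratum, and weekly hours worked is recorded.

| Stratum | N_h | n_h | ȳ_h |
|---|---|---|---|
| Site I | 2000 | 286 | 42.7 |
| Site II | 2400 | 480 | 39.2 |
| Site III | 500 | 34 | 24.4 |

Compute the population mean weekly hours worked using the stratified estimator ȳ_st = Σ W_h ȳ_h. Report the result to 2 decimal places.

N = Σ N_h = 4900. Stratum weights W_h = N_h/N.
ȳ_st = (2000·42.7 + 2400·39.2 + 500·24.4) / 4900 = 39.1184

ȳ_st ≈ 39.12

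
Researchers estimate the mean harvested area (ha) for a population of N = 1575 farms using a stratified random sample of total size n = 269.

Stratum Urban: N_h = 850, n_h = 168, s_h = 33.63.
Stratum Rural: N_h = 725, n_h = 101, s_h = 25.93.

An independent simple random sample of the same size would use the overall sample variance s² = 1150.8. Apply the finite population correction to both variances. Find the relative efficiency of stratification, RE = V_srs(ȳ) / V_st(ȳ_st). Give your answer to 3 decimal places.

RE ≈ 1.273

V̂(ȳ_st) = Σ W_h² (1 − n_h/N_h) s_h²/n_h, with W_h = N_h/N and N = 1575:
  stratum Urban: (850/1575)²·(1 − 168/850)·33.63²/168 = 1.57321
  stratum Rural: (725/1575)²·(1 − 101/725)·25.93²/101 = 1.21407
V_st = 2.78728
V_srs = (1 − 269/1575)·1150.8/269 = 3.5474
Relative efficiency = V_srs / V_st = 3.5474/2.78728 = 1.2727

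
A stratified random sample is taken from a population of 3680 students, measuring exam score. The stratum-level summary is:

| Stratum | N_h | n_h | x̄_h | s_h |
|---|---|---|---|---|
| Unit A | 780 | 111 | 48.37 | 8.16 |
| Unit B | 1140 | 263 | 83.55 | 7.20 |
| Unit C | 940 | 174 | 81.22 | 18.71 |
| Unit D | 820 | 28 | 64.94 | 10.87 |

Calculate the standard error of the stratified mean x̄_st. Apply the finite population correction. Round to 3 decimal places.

SE(x̄_st) ≈ 0.589

V̂(x̄_st) = Σ W_h² (1 − n_h/N_h) s_h²/n_h, with W_h = N_h/N and N = 3680:
  stratum Unit A: (780/3680)²·(1 − 111/780)·8.16²/111 = 0.0231144
  stratum Unit B: (1140/3680)²·(1 − 263/1140)·7.20²/263 = 0.0145518
  stratum Unit C: (940/3680)²·(1 − 174/940)·18.71²/174 = 0.106969
  stratum Unit D: (820/3680)²·(1 − 28/820)·10.87²/28 = 0.202369
V̂(x̄_st) = 0.347005
SE(x̄_st) = √0.347005 = 0.589071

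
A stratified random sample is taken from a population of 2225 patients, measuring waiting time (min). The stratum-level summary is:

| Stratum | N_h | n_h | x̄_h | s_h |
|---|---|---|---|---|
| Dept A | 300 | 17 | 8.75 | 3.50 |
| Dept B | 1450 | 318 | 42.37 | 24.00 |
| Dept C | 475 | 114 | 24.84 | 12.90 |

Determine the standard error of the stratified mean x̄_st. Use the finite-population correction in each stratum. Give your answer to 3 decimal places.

V̂(x̄_st) = Σ W_h² (1 − n_h/N_h) s_h²/n_h, with W_h = N_h/N and N = 2225:
  stratum Dept A: (300/2225)²·(1 − 17/300)·3.50²/17 = 0.0123576
  stratum Dept B: (1450/2225)²·(1 − 318/1450)·24.00²/318 = 0.600551
  stratum Dept C: (475/2225)²·(1 − 114/475)·12.90²/114 = 0.050561
V̂(x̄_st) = 0.663469
SE(x̄_st) = √0.663469 = 0.814536

SE(x̄_st) ≈ 0.815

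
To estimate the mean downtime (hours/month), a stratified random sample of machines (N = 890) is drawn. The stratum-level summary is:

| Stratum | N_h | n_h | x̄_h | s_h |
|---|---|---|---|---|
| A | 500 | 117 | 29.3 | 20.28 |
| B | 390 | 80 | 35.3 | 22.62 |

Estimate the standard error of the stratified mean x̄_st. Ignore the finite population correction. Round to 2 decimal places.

V̂(x̄_st) = Σ W_h² s_h²/n_h, with W_h = N_h/N and N = 890:
  stratum A: (500/890)²·20.28²/117 = 1.10946
  stratum B: (390/890)²·22.62²/80 = 1.22813
V̂(x̄_st) = 2.33759
SE(x̄_st) = √2.33759 = 1.52892

SE(x̄_st) ≈ 1.53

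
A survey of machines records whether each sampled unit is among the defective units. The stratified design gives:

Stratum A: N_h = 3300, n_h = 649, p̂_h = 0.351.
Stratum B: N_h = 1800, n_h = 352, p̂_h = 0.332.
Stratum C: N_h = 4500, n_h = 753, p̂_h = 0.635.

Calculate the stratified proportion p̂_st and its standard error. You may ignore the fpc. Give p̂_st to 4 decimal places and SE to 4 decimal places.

p̂_st ≈ 0.4806, SE ≈ 0.0115

N = 9600; stratum weights W_h = N_h/N.
p̂_st = Σ W_h p̂_h = (3300·0.351 + 1800·0.332 + 4500·0.635)/9600 = 0.48056
V̂(p̂_st) = Σ W_h² p̂_h(1−p̂_h)/(n_h−1):
  stratum A: (3300/9600)²·0.351·0.649/648 = 4.15396e-05
  stratum B: (1800/9600)²·0.332·0.668/351 = 2.22131e-05
  stratum C: (4500/9600)²·0.635·0.365/752 = 6.77222e-05
V̂(p̂_st) = 0.000131475; SE = √V̂ = 0.0114663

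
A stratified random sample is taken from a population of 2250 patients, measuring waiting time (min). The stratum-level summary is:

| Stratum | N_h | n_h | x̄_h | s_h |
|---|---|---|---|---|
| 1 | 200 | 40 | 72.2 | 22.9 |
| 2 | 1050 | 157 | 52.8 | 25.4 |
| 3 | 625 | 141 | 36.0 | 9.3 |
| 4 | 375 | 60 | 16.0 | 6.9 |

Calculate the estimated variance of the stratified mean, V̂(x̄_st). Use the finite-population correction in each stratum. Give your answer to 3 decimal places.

V̂(x̄_st) = Σ W_h² (1 − n_h/N_h) s_h²/n_h, with W_h = N_h/N and N = 2250:
  stratum 1: (200/2250)²·(1 − 40/200)·22.9²/40 = 0.0828697
  stratum 2: (1050/2250)²·(1 − 157/1050)·25.4²/157 = 0.761103
  stratum 3: (625/2250)²·(1 − 141/625)·9.3²/141 = 0.0366528
  stratum 4: (375/2250)²·(1 − 60/375)·6.9²/60 = 0.018515
V̂(x̄_st) = 0.899141

V̂(x̄_st) ≈ 0.899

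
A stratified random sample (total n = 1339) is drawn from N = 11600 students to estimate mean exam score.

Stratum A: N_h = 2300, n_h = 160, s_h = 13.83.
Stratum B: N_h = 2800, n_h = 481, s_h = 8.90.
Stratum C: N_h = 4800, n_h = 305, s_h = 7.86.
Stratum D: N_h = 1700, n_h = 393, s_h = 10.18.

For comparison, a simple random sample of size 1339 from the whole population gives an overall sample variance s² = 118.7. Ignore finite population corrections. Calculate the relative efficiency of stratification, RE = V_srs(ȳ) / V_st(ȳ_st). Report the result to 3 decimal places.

V̂(ȳ_st) = Σ W_h² s_h²/n_h, with W_h = N_h/N and N = 11600:
  stratum A: (2300/11600)²·13.83²/160 = 0.0469963
  stratum B: (2800/11600)²·8.90²/481 = 0.00959478
  stratum C: (4800/11600)²·7.86²/305 = 0.0346826
  stratum D: (1700/11600)²·10.18²/393 = 0.0056635
V_st = 0.0969372
V_srs = s²/n = 118.7/1339 = 0.0886482
Relative efficiency = V_srs / V_st = 0.0886482/0.0969372 = 0.9145

RE ≈ 0.914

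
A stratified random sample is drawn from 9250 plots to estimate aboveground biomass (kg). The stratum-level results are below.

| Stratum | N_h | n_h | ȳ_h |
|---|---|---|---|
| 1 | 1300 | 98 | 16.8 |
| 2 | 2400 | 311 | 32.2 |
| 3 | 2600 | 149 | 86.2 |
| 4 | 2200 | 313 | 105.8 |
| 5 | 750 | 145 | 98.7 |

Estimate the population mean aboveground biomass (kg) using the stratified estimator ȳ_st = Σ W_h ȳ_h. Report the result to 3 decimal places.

ȳ_st ≈ 68.111

N = Σ N_h = 9250. Stratum weights W_h = N_h/N.
ȳ_st = (1300·16.8 + 2400·32.2 + 2600·86.2 + 2200·105.8 + 750·98.7) / 9250 = 68.11081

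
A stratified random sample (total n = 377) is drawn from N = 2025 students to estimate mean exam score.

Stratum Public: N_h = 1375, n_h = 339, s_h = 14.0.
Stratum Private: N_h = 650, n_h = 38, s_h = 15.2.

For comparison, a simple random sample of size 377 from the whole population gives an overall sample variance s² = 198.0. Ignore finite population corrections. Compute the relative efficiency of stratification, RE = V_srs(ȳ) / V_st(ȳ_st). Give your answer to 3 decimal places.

RE ≈ 0.588

V̂(ȳ_st) = Σ W_h² s_h²/n_h, with W_h = N_h/N and N = 2025:
  stratum Public: (1375/2025)²·14.0²/339 = 0.26657
  stratum Private: (650/2025)²·15.2²/38 = 0.626441
V_st = 0.893011
V_srs = s²/n = 198.0/377 = 0.525199
Relative efficiency = V_srs / V_st = 0.525199/0.893011 = 0.5881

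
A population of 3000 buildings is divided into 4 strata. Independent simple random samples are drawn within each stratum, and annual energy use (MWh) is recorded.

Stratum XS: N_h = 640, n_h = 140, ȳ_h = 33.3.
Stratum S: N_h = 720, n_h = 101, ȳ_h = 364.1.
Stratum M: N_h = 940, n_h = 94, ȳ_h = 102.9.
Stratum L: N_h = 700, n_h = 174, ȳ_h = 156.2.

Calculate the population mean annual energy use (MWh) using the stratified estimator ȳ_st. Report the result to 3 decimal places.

ȳ_st ≈ 163.177

N = Σ N_h = 3000. Stratum weights W_h = N_h/N.
ȳ_st = (640·33.3 + 720·364.1 + 940·102.9 + 700·156.2) / 3000 = 163.17667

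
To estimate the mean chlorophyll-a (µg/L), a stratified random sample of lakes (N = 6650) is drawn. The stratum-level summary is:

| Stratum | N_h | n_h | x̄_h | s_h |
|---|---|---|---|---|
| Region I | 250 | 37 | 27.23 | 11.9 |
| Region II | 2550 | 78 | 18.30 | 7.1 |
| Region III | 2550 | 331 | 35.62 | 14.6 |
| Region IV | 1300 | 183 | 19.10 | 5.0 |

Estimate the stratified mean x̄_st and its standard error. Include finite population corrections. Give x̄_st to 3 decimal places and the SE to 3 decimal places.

x̄_st = Σ W_h x̄_h = (250·27.23 + 2550·18.30 + 2550·35.62 + 1300·19.10)/6650 = 25.43361
V̂(x̄_st) = Σ W_h² (1 − n_h/N_h) s_h²/n_h, with W_h = N_h/N and N = 6650:
  stratum Region I: (250/6650)²·(1 − 37/250)·11.9²/37 = 0.00460859
  stratum Region II: (2550/6650)²·(1 − 78/2550)·7.1²/78 = 0.0921229
  stratum Region III: (2550/6650)²·(1 − 331/2550)·14.6²/331 = 0.0824009
  stratum Region IV: (1300/6650)²·(1 − 183/1300)·5.0²/183 = 0.00448582
V̂(x̄_st) = 0.183618
SE(x̄_st) = √0.183618 = 0.428507

x̄_st ≈ 25.434, SE ≈ 0.429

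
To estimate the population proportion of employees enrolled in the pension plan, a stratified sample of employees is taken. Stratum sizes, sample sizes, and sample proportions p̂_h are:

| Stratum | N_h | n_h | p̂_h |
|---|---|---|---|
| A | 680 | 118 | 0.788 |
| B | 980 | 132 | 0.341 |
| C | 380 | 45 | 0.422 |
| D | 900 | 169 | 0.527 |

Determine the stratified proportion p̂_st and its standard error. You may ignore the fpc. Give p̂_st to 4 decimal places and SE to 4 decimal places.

N = 2940; stratum weights W_h = N_h/N.
p̂_st = Σ W_h p̂_h = (680·0.788 + 980·0.341 + 380·0.422 + 900·0.527)/2940 = 0.51180
V̂(p̂_st) = Σ W_h² p̂_h(1−p̂_h)/(n_h−1):
  stratum A: (680/2940)²·0.788·0.212/117 = 7.63835e-05
  stratum B: (980/2940)²·0.341·0.659/131 = 0.000190601
  stratum C: (380/2940)²·0.422·0.578/44 = 9.26105e-05
  stratum D: (900/2940)²·0.527·0.473/168 = 0.000139044
V̂(p̂_st) = 0.000498639; SE = √V̂ = 0.0223302

p̂_st ≈ 0.5118, SE ≈ 0.0223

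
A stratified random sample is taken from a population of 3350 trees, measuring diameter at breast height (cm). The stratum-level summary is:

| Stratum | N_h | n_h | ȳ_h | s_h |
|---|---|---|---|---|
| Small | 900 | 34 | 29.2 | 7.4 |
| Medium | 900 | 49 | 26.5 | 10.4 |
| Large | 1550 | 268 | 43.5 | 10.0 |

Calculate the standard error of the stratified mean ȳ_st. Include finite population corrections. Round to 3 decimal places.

SE(ȳ_st) ≈ 0.573

V̂(ȳ_st) = Σ W_h² (1 − n_h/N_h) s_h²/n_h, with W_h = N_h/N and N = 3350:
  stratum Small: (900/3350)²·(1 − 34/900)·7.4²/34 = 0.111855
  stratum Medium: (900/3350)²·(1 − 49/900)·10.4²/49 = 0.150644
  stratum Large: (1550/3350)²·(1 − 268/1550)·10.0²/268 = 0.0660686
V̂(ȳ_st) = 0.328568
SE(ȳ_st) = √0.328568 = 0.573209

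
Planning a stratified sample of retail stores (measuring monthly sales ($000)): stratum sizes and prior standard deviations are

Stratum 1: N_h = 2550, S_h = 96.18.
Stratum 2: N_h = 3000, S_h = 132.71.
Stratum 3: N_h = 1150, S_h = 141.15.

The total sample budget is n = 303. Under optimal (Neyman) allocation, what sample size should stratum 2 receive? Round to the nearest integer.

Neyman allocation: n_h = n · N_h S_h / Σ N_i S_i, with n = 303.
  stratum 1: N_h·S_h = 2550·96.18 = 245259.00
  stratum 2: N_h·S_h = 3000·132.71 = 398130.00
  stratum 3: N_h·S_h = 1150·141.15 = 162322.50
Σ N_h S_h = 805711.50
n for stratum 2 = 303·398130.00/805711.50 = 149.723 → 150

150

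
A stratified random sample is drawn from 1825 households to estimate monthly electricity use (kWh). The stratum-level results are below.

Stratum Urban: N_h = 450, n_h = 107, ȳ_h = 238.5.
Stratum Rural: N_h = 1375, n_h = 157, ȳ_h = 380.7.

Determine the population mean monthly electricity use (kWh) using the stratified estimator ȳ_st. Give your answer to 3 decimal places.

ȳ_st ≈ 345.637

N = Σ N_h = 1825. Stratum weights W_h = N_h/N.
ȳ_st = (450·238.5 + 1375·380.7) / 1825 = 345.63699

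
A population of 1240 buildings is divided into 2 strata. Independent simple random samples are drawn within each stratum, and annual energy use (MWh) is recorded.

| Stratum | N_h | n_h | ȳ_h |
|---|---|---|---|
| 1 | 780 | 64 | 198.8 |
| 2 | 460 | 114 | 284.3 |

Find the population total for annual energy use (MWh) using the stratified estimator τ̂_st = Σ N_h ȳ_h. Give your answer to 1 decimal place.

τ̂_st = Σ N_h ȳ_h = 780·198.8 + 460·284.3 = 285842.0

τ̂_st ≈ 285842.0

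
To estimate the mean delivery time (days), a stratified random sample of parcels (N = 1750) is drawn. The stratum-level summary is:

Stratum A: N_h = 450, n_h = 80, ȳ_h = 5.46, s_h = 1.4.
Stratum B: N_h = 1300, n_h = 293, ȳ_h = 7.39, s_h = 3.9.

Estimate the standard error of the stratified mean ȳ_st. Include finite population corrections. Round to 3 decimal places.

V̂(ȳ_st) = Σ W_h² (1 − n_h/N_h) s_h²/n_h, with W_h = N_h/N and N = 1750:
  stratum A: (450/1750)²·(1 − 80/450)·1.4²/80 = 0.001332
  stratum B: (1300/1750)²·(1 − 293/1300)·3.9²/293 = 0.0221901
V̂(ȳ_st) = 0.0235221
SE(ȳ_st) = √0.0235221 = 0.153369

SE(ȳ_st) ≈ 0.153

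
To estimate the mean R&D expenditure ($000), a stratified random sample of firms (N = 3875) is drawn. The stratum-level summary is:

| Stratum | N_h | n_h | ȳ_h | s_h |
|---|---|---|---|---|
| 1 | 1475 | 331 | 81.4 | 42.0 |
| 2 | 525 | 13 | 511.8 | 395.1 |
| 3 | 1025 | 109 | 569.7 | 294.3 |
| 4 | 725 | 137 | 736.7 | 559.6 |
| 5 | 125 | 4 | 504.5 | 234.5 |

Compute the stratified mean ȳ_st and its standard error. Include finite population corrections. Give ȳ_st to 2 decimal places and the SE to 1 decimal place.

ȳ_st = Σ W_h ȳ_h = (1475·81.4 + 525·511.8 + 1025·569.7 + 725·736.7 + 125·504.5)/3875 = 405.12839
V̂(ȳ_st) = Σ W_h² (1 − n_h/N_h) s_h²/n_h, with W_h = N_h/N and N = 3875:
  stratum 1: (1475/3875)²·(1 − 331/1475)·42.0²/331 = 0.598887
  stratum 2: (525/3875)²·(1 − 13/525)·395.1²/13 = 214.959
  stratum 3: (1025/3875)²·(1 − 109/1025)·294.3²/109 = 49.6855
  stratum 4: (725/3875)²·(1 − 137/725)·559.6²/137 = 64.8943
  stratum 5: (125/3875)²·(1 − 4/125)·234.5²/4 = 13.8477
V̂(ȳ_st) = 343.986
SE(ȳ_st) = √343.986 = 18.5469

ȳ_st ≈ 405.13, SE ≈ 18.5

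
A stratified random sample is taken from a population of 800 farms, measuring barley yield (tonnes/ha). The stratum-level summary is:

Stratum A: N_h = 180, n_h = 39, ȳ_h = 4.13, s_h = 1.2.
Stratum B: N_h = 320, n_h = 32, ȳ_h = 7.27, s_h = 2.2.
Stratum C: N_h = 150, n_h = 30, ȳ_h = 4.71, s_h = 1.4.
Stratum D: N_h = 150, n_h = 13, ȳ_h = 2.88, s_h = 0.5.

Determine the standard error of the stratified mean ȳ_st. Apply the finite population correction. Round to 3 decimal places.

V̂(ȳ_st) = Σ W_h² (1 − n_h/N_h) s_h²/n_h, with W_h = N_h/N and N = 800:
  stratum A: (180/800)²·(1 − 39/180)·1.2²/39 = 0.00146423
  stratum B: (320/800)²·(1 − 32/320)·2.2²/32 = 0.02178
  stratum C: (150/800)²·(1 − 30/150)·1.4²/30 = 0.0018375
  stratum D: (150/800)²·(1 − 13/150)·0.5²/13 = 0.000617488
V̂(ȳ_st) = 0.0256992
SE(ȳ_st) = √0.0256992 = 0.16031

SE(ȳ_st) ≈ 0.160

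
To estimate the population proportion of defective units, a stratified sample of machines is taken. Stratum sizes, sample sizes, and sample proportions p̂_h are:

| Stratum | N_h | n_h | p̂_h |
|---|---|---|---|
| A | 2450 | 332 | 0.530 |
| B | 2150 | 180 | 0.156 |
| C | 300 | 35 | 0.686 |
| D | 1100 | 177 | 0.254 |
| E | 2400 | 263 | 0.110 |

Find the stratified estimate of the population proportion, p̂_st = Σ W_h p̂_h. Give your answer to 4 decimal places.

p̂_st ≈ 0.2837

N = 8400; stratum weights W_h = N_h/N.
p̂_st = Σ W_h p̂_h = (2450·0.530 + 2150·0.156 + 300·0.686 + 1100·0.254 + 2400·0.110)/8400 = 0.28370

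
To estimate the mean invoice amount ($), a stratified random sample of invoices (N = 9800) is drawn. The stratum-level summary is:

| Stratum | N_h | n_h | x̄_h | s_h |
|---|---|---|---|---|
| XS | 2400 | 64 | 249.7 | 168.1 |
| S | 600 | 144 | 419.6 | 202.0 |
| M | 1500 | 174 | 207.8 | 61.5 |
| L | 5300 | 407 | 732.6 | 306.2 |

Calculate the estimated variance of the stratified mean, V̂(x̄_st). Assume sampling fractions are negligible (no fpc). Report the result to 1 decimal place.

V̂(x̄_st) = Σ W_h² s_h²/n_h, with W_h = N_h/N and N = 9800:
  stratum XS: (2400/9800)²·168.1²/64 = 26.4805
  stratum S: (600/9800)²·202.0²/144 = 1.06216
  stratum M: (1500/9800)²·61.5²/174 = 0.50925
  stratum L: (5300/9800)²·306.2²/407 = 67.3776
V̂(x̄_st) = 95.4295

V̂(x̄_st) ≈ 95.4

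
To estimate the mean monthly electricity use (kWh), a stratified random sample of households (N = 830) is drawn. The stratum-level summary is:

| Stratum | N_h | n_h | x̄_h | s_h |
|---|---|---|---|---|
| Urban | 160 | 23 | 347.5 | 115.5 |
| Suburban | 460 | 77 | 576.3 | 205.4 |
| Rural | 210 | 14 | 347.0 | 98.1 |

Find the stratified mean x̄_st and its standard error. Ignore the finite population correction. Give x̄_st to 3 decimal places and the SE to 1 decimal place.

x̄_st = Σ W_h x̄_h = (160·347.5 + 460·576.3 + 210·347.0)/830 = 474.17831
V̂(x̄_st) = Σ W_h² s_h²/n_h, with W_h = N_h/N and N = 830:
  stratum Urban: (160/830)²·115.5²/23 = 21.5536
  stratum Suburban: (460/830)²·205.4²/77 = 168.294
  stratum Rural: (210/830)²·98.1²/14 = 44.004
V̂(x̄_st) = 233.852
SE(x̄_st) = √233.852 = 15.2922

x̄_st ≈ 474.178, SE ≈ 15.3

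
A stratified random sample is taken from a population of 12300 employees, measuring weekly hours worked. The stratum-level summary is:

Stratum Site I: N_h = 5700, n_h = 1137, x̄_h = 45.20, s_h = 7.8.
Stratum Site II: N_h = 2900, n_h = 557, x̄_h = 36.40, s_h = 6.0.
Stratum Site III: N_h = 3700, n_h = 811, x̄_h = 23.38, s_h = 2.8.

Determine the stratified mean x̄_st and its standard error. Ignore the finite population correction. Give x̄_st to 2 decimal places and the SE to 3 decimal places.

x̄_st ≈ 36.56, SE ≈ 0.126

x̄_st = Σ W_h x̄_h = (5700·45.20 + 2900·36.40 + 3700·23.38)/12300 = 36.56146
V̂(x̄_st) = Σ W_h² s_h²/n_h, with W_h = N_h/N and N = 12300:
  stratum Site I: (5700/12300)²·7.8²/1137 = 0.0114913
  stratum Site II: (2900/12300)²·6.0²/557 = 0.0035928
  stratum Site III: (3700/12300)²·2.8²/811 = 0.000874759
V̂(x̄_st) = 0.0159588
SE(x̄_st) = √0.0159588 = 0.126328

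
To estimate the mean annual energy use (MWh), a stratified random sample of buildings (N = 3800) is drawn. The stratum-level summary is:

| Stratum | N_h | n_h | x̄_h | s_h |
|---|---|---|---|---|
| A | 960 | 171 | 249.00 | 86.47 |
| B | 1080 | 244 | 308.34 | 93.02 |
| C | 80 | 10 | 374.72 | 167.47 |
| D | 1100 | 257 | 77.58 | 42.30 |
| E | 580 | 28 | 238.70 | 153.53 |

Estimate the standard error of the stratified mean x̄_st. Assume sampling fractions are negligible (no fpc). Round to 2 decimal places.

V̂(x̄_st) = Σ W_h² s_h²/n_h, with W_h = N_h/N and N = 3800:
  stratum A: (960/3800)²·86.47²/171 = 2.79068
  stratum B: (1080/3800)²·93.02²/244 = 2.86446
  stratum C: (80/3800)²·167.47²/10 = 1.24304
  stratum D: (1100/3800)²·42.30²/257 = 0.583399
  stratum E: (580/3800)²·153.53²/28 = 19.6118
V̂(x̄_st) = 27.0934
SE(x̄_st) = √27.0934 = 5.20513

SE(x̄_st) ≈ 5.21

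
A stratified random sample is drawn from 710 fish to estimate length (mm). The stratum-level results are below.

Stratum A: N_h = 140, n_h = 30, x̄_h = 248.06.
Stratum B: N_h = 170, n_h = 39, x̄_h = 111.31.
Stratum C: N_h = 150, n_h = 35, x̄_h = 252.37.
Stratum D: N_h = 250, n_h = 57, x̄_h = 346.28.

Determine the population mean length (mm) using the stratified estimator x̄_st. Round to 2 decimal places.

x̄_st ≈ 250.81

N = Σ N_h = 710. Stratum weights W_h = N_h/N.
x̄_st = (140·248.06 + 170·111.31 + 150·252.37 + 250·346.28) / 710 = 250.8121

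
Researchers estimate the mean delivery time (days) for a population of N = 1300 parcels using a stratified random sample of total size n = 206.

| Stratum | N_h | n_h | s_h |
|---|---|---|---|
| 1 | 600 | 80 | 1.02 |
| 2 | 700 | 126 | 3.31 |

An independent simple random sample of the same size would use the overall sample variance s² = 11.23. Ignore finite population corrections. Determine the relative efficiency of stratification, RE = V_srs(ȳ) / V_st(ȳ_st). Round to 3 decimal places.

V̂(ȳ_st) = Σ W_h² s_h²/n_h, with W_h = N_h/N and N = 1300:
  stratum 1: (600/1300)²·1.02²/80 = 0.0027703
  stratum 2: (700/1300)²·3.31²/126 = 0.0252113
V_st = 0.0279816
V_srs = s²/n = 11.23/206 = 0.0545146
Relative efficiency = V_srs / V_st = 0.0545146/0.0279816 = 1.9482

RE ≈ 1.948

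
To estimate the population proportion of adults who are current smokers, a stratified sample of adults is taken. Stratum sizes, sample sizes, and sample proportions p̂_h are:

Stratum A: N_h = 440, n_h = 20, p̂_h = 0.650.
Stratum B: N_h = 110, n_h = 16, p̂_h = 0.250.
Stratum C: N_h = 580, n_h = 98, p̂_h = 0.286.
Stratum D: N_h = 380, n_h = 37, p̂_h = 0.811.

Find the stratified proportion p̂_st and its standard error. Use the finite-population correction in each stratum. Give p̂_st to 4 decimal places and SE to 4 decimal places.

p̂_st ≈ 0.5216, SE ≈ 0.0391

N = 1510; stratum weights W_h = N_h/N.
p̂_st = Σ W_h p̂_h = (440·0.650 + 110·0.250 + 580·0.286 + 380·0.811)/1510 = 0.52156
V̂(p̂_st) = Σ W_h² (1 − n_h/N_h) p̂_h(1−p̂_h)/(n_h−1):
  stratum A: (440/1510)²·(1 − 20/440)·0.650·0.350/19 = 0.000970456
  stratum B: (110/1510)²·(1 − 16/110)·0.250·0.750/15 = 5.66861e-05
  stratum C: (580/1510)²·(1 − 98/580)·0.286·0.714/97 = 0.000258115
  stratum D: (380/1510)²·(1 − 37/380)·0.811·0.189/36 = 0.000243391
V̂(p̂_st) = 0.00152865; SE = √V̂ = 0.0390979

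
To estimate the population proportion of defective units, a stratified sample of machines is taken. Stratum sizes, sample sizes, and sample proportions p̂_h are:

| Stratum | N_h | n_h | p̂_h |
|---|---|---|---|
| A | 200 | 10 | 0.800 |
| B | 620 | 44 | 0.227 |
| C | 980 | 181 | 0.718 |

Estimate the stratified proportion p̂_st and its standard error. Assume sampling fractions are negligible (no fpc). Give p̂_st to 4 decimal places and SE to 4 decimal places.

N = 1800; stratum weights W_h = N_h/N.
p̂_st = Σ W_h p̂_h = (200·0.800 + 620·0.227 + 980·0.718)/1800 = 0.55799
V̂(p̂_st) = Σ W_h² p̂_h(1−p̂_h)/(n_h−1):
  stratum A: (200/1800)²·0.800·0.200/9 = 0.000219479
  stratum B: (620/1800)²·0.227·0.773/43 = 0.000484145
  stratum C: (980/1800)²·0.718·0.282/180 = 0.000333433
V̂(p̂_st) = 0.00103706; SE = √V̂ = 0.0322034

p̂_st ≈ 0.5580, SE ≈ 0.0322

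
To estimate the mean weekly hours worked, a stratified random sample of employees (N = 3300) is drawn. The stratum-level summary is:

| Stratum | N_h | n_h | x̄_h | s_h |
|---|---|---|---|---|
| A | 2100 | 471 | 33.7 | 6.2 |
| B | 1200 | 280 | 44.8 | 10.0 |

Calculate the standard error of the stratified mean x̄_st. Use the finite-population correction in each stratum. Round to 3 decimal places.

SE(x̄_st) ≈ 0.249

V̂(x̄_st) = Σ W_h² (1 − n_h/N_h) s_h²/n_h, with W_h = N_h/N and N = 3300:
  stratum A: (2100/3300)²·(1 − 471/2100)·6.2²/471 = 0.0256375
  stratum B: (1200/3300)²·(1 − 280/1200)·10.0²/280 = 0.0362062
V̂(x̄_st) = 0.0618437
SE(x̄_st) = √0.0618437 = 0.248684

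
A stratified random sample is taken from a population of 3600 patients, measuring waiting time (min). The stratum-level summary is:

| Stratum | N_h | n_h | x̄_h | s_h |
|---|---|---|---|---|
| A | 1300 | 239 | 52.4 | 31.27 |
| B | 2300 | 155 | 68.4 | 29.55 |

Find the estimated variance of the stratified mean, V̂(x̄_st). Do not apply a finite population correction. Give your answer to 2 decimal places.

V̂(x̄_st) ≈ 2.83

V̂(x̄_st) = Σ W_h² s_h²/n_h, with W_h = N_h/N and N = 3600:
  stratum A: (1300/3600)²·31.27²/239 = 0.533506
  stratum B: (2300/3600)²·29.55²/155 = 2.2995
V̂(x̄_st) = 2.83301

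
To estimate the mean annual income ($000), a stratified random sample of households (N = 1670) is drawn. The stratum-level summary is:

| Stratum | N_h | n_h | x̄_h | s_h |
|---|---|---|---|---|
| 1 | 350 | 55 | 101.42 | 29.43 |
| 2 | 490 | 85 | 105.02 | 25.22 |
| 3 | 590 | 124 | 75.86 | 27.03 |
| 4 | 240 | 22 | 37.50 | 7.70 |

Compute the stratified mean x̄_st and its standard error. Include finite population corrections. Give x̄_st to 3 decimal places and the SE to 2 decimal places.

x̄_st ≈ 84.260, SE ≈ 1.32

x̄_st = Σ W_h x̄_h = (350·101.42 + 490·105.02 + 590·75.86 + 240·37.50)/1670 = 84.26000
V̂(x̄_st) = Σ W_h² (1 − n_h/N_h) s_h²/n_h, with W_h = N_h/N and N = 1670:
  stratum 1: (350/1670)²·(1 − 55/350)·29.43²/55 = 0.583009
  stratum 2: (490/1670)²·(1 − 85/490)·25.22²/85 = 0.532463
  stratum 3: (590/1670)²·(1 − 124/590)·27.03²/124 = 0.580865
  stratum 4: (240/1670)²·(1 − 22/240)·7.70²/22 = 0.0505584
V̂(x̄_st) = 1.7469
SE(x̄_st) = √1.7469 = 1.3217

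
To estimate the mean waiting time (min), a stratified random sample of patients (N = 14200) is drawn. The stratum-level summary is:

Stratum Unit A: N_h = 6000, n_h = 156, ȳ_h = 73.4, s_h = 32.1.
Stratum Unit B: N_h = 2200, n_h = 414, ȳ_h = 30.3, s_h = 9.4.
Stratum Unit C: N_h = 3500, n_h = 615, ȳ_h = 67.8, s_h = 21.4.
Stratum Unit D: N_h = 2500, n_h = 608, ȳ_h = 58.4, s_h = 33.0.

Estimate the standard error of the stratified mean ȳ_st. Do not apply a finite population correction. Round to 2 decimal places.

SE(ȳ_st) ≈ 1.13

V̂(ȳ_st) = Σ W_h² s_h²/n_h, with W_h = N_h/N and N = 14200:
  stratum Unit A: (6000/14200)²·32.1²/156 = 1.17926
  stratum Unit B: (2200/14200)²·9.4²/414 = 0.005123
  stratum Unit C: (3500/14200)²·21.4²/615 = 0.0452389
  stratum Unit D: (2500/14200)²·33.0²/608 = 0.0555172
V̂(ȳ_st) = 1.28514
SE(ȳ_st) = √1.28514 = 1.13364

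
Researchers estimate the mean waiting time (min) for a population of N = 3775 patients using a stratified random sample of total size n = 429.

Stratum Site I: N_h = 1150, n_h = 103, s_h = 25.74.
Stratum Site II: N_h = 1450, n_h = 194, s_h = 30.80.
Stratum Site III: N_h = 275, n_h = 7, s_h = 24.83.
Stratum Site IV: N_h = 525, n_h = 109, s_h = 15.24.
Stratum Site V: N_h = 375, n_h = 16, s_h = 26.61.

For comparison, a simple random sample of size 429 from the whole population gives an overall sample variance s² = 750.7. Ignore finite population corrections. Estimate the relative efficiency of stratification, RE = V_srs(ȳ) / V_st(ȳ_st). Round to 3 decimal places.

RE ≈ 0.773

V̂(ȳ_st) = Σ W_h² s_h²/n_h, with W_h = N_h/N and N = 3775:
  stratum Site I: (1150/3775)²·25.74²/103 = 0.596955
  stratum Site II: (1450/3775)²·30.80²/194 = 0.721443
  stratum Site III: (275/3775)²·24.83²/7 = 0.467398
  stratum Site IV: (525/3775)²·15.24²/109 = 0.0412124
  stratum Site V: (375/3775)²·26.61²/16 = 0.436715
V_st = 2.26372
V_srs = s²/n = 750.7/429 = 1.74988
Relative efficiency = V_srs / V_st = 1.74988/2.26372 = 0.7730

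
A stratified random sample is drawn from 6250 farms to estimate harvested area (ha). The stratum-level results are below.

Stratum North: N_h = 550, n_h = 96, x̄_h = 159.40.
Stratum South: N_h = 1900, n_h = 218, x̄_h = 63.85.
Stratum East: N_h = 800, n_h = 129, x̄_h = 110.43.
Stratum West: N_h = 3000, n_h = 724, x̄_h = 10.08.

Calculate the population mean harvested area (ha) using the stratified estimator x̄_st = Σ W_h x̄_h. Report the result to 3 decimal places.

N = Σ N_h = 6250. Stratum weights W_h = N_h/N.
x̄_st = (550·159.40 + 1900·63.85 + 800·110.43 + 3000·10.08) / 6250 = 52.41104

x̄_st ≈ 52.411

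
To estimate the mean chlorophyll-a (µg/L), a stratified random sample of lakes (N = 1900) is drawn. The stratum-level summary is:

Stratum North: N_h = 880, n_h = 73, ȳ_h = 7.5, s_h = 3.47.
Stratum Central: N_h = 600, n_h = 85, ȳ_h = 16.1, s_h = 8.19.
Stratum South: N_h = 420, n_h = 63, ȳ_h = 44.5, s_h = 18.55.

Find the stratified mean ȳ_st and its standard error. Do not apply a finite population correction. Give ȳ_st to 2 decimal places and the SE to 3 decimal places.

ȳ_st = Σ W_h ȳ_h = (880·7.5 + 600·16.1 + 420·44.5)/1900 = 18.39474
V̂(ȳ_st) = Σ W_h² s_h²/n_h, with W_h = N_h/N and N = 1900:
  stratum North: (880/1900)²·3.47²/73 = 0.035383
  stratum Central: (600/1900)²·8.19²/85 = 0.0786945
  stratum South: (420/1900)²·18.55²/63 = 0.266894
V̂(ȳ_st) = 0.380971
SE(ȳ_st) = √0.380971 = 0.617229

ȳ_st ≈ 18.39, SE ≈ 0.617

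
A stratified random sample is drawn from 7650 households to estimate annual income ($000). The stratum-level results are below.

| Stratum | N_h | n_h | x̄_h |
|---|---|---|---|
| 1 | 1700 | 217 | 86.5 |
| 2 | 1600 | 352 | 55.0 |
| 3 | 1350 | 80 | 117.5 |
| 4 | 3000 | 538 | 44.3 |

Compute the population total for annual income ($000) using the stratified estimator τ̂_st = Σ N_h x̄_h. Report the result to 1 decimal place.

τ̂_st = Σ N_h x̄_h = 1700·86.5 + 1600·55.0 + 1350·117.5 + 3000·44.3 = 526575.0

τ̂_st ≈ 526575.0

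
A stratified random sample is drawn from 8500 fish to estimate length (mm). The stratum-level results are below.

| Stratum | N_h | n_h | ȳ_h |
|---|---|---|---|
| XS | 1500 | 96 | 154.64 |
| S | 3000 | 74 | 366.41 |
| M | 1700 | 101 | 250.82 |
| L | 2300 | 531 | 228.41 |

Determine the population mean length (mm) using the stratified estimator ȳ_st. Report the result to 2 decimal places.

ȳ_st ≈ 268.58

N = Σ N_h = 8500. Stratum weights W_h = N_h/N.
ȳ_st = (1500·154.64 + 3000·366.41 + 1700·250.82 + 2300·228.41) / 8500 = 268.5796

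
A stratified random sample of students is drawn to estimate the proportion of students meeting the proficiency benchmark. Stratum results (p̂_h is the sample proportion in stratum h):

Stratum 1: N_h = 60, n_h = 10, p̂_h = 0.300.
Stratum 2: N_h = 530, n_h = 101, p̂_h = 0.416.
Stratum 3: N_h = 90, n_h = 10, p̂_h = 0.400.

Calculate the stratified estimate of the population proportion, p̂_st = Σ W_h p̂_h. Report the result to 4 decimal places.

p̂_st ≈ 0.4036

N = 680; stratum weights W_h = N_h/N.
p̂_st = Σ W_h p̂_h = (60·0.300 + 530·0.416 + 90·0.400)/680 = 0.40365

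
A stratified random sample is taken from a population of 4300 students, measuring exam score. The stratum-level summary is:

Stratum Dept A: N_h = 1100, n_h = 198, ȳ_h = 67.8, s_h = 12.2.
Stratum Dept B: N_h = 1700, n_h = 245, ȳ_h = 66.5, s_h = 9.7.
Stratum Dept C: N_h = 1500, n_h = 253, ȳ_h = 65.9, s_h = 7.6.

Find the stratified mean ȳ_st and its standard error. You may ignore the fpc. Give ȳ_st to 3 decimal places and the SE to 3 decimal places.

ȳ_st = Σ W_h ȳ_h = (1100·67.8 + 1700·66.5 + 1500·65.9)/4300 = 66.62326
V̂(ȳ_st) = Σ W_h² s_h²/n_h, with W_h = N_h/N and N = 4300:
  stratum Dept A: (1100/4300)²·12.2²/198 = 0.049193
  stratum Dept B: (1700/4300)²·9.7²/245 = 0.0600258
  stratum Dept C: (1500/4300)²·7.6²/253 = 0.0277813
V̂(ȳ_st) = 0.137
SE(ȳ_st) = √0.137 = 0.370135

ȳ_st ≈ 66.623, SE ≈ 0.370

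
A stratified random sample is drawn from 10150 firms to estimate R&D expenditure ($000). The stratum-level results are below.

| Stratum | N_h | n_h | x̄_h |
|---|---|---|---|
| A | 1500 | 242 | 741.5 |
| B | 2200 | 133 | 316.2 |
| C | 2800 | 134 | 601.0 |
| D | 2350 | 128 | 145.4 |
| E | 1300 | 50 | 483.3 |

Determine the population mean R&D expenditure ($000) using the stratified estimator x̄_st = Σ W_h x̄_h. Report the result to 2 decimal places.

N = Σ N_h = 10150. Stratum weights W_h = N_h/N.
x̄_st = (1500·741.5 + 2200·316.2 + 2800·601.0 + 2350·145.4 + 1300·483.3) / 10150 = 439.4749

x̄_st ≈ 439.47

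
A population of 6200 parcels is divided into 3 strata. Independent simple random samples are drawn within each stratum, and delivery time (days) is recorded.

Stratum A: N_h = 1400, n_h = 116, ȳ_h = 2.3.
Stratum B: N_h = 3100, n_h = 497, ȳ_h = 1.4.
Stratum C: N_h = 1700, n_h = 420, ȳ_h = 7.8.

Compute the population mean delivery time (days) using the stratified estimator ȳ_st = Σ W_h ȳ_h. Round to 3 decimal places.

N = Σ N_h = 6200. Stratum weights W_h = N_h/N.
ȳ_st = (1400·2.3 + 3100·1.4 + 1700·7.8) / 6200 = 3.35806

ȳ_st ≈ 3.358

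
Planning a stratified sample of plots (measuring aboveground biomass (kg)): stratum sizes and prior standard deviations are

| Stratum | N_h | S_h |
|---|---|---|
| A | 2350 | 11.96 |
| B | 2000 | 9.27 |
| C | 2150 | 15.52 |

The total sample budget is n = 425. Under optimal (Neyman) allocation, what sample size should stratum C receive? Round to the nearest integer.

Neyman allocation: n_h = n · N_h S_h / Σ N_i S_i, with n = 425.
  stratum A: N_h·S_h = 2350·11.96 = 28106.00
  stratum B: N_h·S_h = 2000·9.27 = 18540.00
  stratum C: N_h·S_h = 2150·15.52 = 33368.00
Σ N_h S_h = 80014.00
n for stratum C = 425·33368.00/80014.00 = 177.236 → 177

177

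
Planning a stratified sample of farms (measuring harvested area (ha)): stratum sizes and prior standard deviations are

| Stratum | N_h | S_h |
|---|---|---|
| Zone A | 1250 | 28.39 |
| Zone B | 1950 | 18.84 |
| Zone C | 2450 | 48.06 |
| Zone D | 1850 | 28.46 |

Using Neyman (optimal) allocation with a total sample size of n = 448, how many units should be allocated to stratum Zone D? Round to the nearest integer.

Neyman allocation: n_h = n · N_h S_h / Σ N_i S_i, with n = 448.
  stratum Zone A: N_h·S_h = 1250·28.39 = 35487.50
  stratum Zone B: N_h·S_h = 1950·18.84 = 36738.00
  stratum Zone C: N_h·S_h = 2450·48.06 = 117747.00
  stratum Zone D: N_h·S_h = 1850·28.46 = 52651.00
Σ N_h S_h = 242623.50
n for stratum Zone D = 448·52651.00/242623.50 = 97.219 → 97

97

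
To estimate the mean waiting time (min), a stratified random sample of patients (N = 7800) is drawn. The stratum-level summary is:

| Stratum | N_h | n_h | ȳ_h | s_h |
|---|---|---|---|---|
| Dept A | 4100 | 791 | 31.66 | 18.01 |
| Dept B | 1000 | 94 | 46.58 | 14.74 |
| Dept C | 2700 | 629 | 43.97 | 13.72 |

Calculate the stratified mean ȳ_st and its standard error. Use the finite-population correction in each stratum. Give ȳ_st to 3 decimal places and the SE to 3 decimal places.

ȳ_st ≈ 37.834, SE ≈ 0.392

ȳ_st = Σ W_h ȳ_h = (4100·31.66 + 1000·46.58 + 2700·43.97)/7800 = 37.83397
V̂(ȳ_st) = Σ W_h² (1 − n_h/N_h) s_h²/n_h, with W_h = N_h/N and N = 7800:
  stratum Dept A: (4100/7800)²·(1 − 791/4100)·18.01²/791 = 0.0914413
  stratum Dept B: (1000/7800)²·(1 − 94/1000)·14.74²/94 = 0.0344196
  stratum Dept C: (2700/7800)²·(1 − 629/2700)·13.72²/629 = 0.027505
V̂(ȳ_st) = 0.153366
SE(ȳ_st) = √0.153366 = 0.39162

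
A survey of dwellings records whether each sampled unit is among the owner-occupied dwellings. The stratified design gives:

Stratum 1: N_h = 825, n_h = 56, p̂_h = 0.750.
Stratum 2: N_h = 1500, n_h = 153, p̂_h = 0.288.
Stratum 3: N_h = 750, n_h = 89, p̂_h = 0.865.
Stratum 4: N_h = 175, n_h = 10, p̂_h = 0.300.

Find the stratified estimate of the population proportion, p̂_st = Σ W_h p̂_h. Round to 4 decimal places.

p̂_st ≈ 0.5391

N = 3250; stratum weights W_h = N_h/N.
p̂_st = Σ W_h p̂_h = (825·0.750 + 1500·0.288 + 750·0.865 + 175·0.300)/3250 = 0.53908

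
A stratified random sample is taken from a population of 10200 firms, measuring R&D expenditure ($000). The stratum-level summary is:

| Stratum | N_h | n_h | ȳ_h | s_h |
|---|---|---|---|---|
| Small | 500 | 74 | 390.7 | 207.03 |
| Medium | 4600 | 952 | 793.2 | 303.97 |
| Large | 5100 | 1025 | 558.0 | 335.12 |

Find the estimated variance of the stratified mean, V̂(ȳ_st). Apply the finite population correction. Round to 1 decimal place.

V̂(ȳ_st) ≈ 38.7

V̂(ȳ_st) = Σ W_h² (1 − n_h/N_h) s_h²/n_h, with W_h = N_h/N and N = 10200:
  stratum Small: (500/10200)²·(1 − 74/500)·207.03²/74 = 1.18581
  stratum Medium: (4600/10200)²·(1 − 952/4600)·303.97²/952 = 15.6544
  stratum Large: (5100/10200)²·(1 − 1025/5100)·335.12²/1025 = 21.8864
V̂(ȳ_st) = 38.7266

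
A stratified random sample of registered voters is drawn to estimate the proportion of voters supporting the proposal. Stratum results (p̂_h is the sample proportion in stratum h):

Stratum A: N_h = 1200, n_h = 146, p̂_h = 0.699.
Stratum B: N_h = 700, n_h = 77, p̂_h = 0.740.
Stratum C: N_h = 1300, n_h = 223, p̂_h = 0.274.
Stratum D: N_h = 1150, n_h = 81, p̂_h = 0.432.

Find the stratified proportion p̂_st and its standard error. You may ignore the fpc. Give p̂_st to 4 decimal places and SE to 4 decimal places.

N = 4350; stratum weights W_h = N_h/N.
p̂_st = Σ W_h p̂_h = (1200·0.699 + 700·0.740 + 1300·0.274 + 1150·0.432)/4350 = 0.50800
V̂(p̂_st) = Σ W_h² p̂_h(1−p̂_h)/(n_h−1):
  stratum A: (1200/4350)²·0.699·0.301/145 = 0.000110423
  stratum B: (700/4350)²·0.740·0.260/76 = 6.55555e-05
  stratum C: (1300/4350)²·0.274·0.726/222 = 8.00281e-05
  stratum D: (1150/4350)²·0.432·0.568/80 = 0.000214368
V̂(p̂_st) = 0.000470374; SE = √V̂ = 0.0216881

p̂_st ≈ 0.5080, SE ≈ 0.0217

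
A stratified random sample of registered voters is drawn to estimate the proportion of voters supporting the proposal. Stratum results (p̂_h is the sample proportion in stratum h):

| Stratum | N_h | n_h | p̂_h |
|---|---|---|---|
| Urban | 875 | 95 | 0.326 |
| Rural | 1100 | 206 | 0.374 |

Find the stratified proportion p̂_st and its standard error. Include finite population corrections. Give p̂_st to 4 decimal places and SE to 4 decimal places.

p̂_st ≈ 0.3527, SE ≈ 0.0264

N = 1975; stratum weights W_h = N_h/N.
p̂_st = Σ W_h p̂_h = (875·0.326 + 1100·0.374)/1975 = 0.35273
V̂(p̂_st) = Σ W_h² (1 − n_h/N_h) p̂_h(1−p̂_h)/(n_h−1):
  stratum Urban: (875/1975)²·(1 − 95/875)·0.326·0.674/94 = 0.000408995
  stratum Rural: (1100/1975)²·(1 − 206/1100)·0.374·0.626/205 = 0.000287931
V̂(p̂_st) = 0.000696926; SE = √V̂ = 0.0263994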